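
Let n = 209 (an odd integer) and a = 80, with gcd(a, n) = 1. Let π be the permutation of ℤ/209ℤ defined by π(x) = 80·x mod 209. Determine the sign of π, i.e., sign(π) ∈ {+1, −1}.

+1

Orbit of 4 under x↦80x: [4, 111, 102, 9, 93, 125, 177]… (length divides ord_209(80)).
The orbit structure of x ↦ 80x mod 209: 9 orbits of sizes [45, 45, 45, 45, 9, 9, 5, 5, 1].
With 9 cycles on 209 points, sign = (−1)^{209−9} = +1.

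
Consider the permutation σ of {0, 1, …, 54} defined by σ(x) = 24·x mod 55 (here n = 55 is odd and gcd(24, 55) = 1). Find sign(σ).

-1

Start at x=16: 16 → 54 → 31 → 29 → 36 → 39 → 1 → … (one orbit).
π_24 has 8 disjoint cycles with lengths [10, 10, 10, 10, 10, 2, 2, 1] on {0,…,54}.
Σ(ℓ_i−1) = 55−8 = 47; sign = (−1)^47 = -1.
Check: (24/55) = -1 by Zolotarev.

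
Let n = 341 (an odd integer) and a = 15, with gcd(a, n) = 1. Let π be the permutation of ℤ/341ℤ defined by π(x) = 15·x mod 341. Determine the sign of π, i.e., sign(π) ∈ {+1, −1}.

-1

Orbit of 309 under x↦15x: [309, 202, 302, 97, 91, 1, 15]… (length divides ord_341(15)).
Decompose π into cycles: lengths [10, 10, 10, 10, 10, 10, 10, 10, 10, 10, 10, 10, 10, 10, 10, 10, 10, 10, 10, 10, 10, 10, 10, 10, 10, 10, 10, 10, 10, 10, 10, 10, 10, 5, 5, 1] (36 cycles, including the fixed point 0).
341 − 36 = 305 transpositions; sign(π) = (−1)^305 = -1.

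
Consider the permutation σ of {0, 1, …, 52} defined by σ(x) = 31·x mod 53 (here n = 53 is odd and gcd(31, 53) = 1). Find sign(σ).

-1

Trace 23: π^k(23) = [23, 24, 2, 9, 14, 10, 45] for k=0..6.
The orbit structure of x ↦ 31x mod 53: 2 orbits of sizes [52, 1].
53 − 2 = 51 transpositions; sign(π) = (−1)^51 = -1.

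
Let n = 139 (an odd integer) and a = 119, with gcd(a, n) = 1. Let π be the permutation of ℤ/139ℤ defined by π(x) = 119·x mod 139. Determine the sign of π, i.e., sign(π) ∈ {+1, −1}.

Orbit of 25 under x↦119x: [25, 56, 131, 21, 136, 60, 51]… (length divides ord_139(119)).
Cycle lengths of π_119 on ℤ/139ℤ: [138, 1]; 2 cycles in total.
sign(π) = (−1)^{n − #cycles} = (−1)^{139−2} = (−1)^137 = -1.

-1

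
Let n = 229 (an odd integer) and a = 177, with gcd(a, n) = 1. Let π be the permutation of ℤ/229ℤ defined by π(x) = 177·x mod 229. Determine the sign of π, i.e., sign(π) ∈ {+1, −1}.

Start at x=177: 177 → 185 → 227 → 104 → 88 → 4 → 21 → … (one orbit).
Decompose π into cycles: lengths [76, 76, 76, 1] (4 cycles, including the fixed point 0).
sign(π) = (−1)^{n − #cycles} = (−1)^{229−4} = (−1)^225 = -1.

-1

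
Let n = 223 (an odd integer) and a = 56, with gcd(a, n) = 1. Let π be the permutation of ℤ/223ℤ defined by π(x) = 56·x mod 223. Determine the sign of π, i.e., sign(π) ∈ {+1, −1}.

+1

Orbit of 16 under x↦56x: [16, 4, 1, 56, 14, 115, 196]… (length divides ord_223(56)).
π_56 has 7 disjoint cycles with lengths [37, 37, 37, 37, 37, 37, 1] on {0,…,222}.
Σ(ℓ_i−1) = 223−7 = 216; sign = (−1)^216 = +1.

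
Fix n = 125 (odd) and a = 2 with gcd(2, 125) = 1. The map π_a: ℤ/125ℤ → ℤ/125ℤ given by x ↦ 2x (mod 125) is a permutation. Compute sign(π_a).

-1

Start at x=39: 39 → 78 → 31 → 62 → 124 → 123 → 121 → … (one orbit).
Cycle type of π: 100 + 20 + 4 + 1; total 4 cycles.
n − c = 125 − 4 = 121; sign = (−1)^121 = -1.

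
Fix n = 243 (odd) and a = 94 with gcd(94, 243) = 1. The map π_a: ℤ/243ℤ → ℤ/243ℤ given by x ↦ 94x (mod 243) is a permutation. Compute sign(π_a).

Start at x=76: 76 → 97 → 127 → 31 → 241 → 55 → 67 → … (one orbit).
π_94 has 11 disjoint cycles with lengths [81, 81, 27, 27, 9, 9, 3, 3, 1, 1, 1] on {0,…,242}.
n − c = 243 − 11 = 232; sign = (−1)^232 = +1.
(94|243)_J = +1 (Zolotarev's lemma cross-check).

+1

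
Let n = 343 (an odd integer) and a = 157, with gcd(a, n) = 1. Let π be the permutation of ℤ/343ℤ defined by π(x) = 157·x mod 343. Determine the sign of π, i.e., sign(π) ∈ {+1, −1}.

-1

Start at x=276: 276 → 114 → 62 → 130 → 173 → 64 → 101 → … (one orbit).
4 cycles of lengths [294, 42, 6, 1].
With 4 cycles on 343 points, sign = (−1)^{343−4} = -1.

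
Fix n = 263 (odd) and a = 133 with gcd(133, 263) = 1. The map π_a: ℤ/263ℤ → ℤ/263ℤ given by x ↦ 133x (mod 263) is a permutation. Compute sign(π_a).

Orbit of 122 under x↦133x: [122, 183, 143, 83, 256, 121, 50]… (length divides ord_263(133)).
π_133 has 3 disjoint cycles with lengths [131, 131, 1] on {0,…,262}.
With 3 cycles on 263 points, sign = (−1)^{263−3} = +1.
The Jacobi symbol (133|263) = +1 (Zolotarev) agrees.

+1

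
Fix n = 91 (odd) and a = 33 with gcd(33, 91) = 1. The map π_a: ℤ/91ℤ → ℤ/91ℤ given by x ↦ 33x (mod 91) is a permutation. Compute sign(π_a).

Start at x=30: 30 → 80 → 1 → 33 → 88 → 83 → 9 → … (one orbit).
Cycle lengths of π_33 on ℤ/91ℤ: [12, 12, 12, 12, 12, 12, 12, 6, 1]; 9 cycles in total.
91 − 9 = 82 transpositions; sign(π) = (−1)^82 = +1.
(33|91)_J = +1 (Zolotarev's lemma cross-check).

+1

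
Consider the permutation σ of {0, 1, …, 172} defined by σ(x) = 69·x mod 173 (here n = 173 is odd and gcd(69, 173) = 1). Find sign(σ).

Start at x=45: 45 → 164 → 71 → 55 → 162 → 106 → 48 → … (one orbit).
Decompose π into cycles: lengths [172, 1] (2 cycles, including the fixed point 0).
sign(π) = (−1)^{n − #cycles} = (−1)^{173−2} = (−1)^171 = -1.

-1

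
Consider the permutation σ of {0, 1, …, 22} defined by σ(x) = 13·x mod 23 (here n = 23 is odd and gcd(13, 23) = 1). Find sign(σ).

+1

Start at x=18: 18 → 4 → 6 → 9 → 2 → 3 → 16 → … (one orbit).
Decompose π into cycles: lengths [11, 11, 1] (3 cycles, including the fixed point 0).
n − c = 23 − 3 = 20; sign = (−1)^20 = +1.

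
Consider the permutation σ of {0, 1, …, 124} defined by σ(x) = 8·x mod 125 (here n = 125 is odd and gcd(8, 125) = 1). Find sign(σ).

-1

Start at x=32: 32 → 6 → 48 → 9 → 72 → 76 → 108 → … (one orbit).
π_8 has 4 disjoint cycles with lengths [100, 20, 4, 1] on {0,…,124}.
sign(π) = (−1)^{n − #cycles} = (−1)^{125−4} = (−1)^121 = -1.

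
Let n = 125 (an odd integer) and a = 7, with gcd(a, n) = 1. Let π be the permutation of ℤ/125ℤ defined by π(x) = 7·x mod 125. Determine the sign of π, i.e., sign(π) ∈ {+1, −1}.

Start at x=124: 124 → 118 → 76 → 32 → 99 → 68 → 101 → … (one orbit).
π_7 has 12 disjoint cycles with lengths [20, 20, 20, 20, 20, 4, 4, 4, 4, 4, 4, 1] on {0,…,124}.
125 − 12 = 113 transpositions; sign(π) = (−1)^113 = -1.
Via Zolotarev, sign(π_{7}) = (7|125) = -1.

-1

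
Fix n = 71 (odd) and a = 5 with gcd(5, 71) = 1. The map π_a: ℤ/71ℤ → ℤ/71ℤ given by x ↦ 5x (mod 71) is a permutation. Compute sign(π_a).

+1

Trace 54: π^k(54) = [54, 57, 1, 5, 25] for k=0..4.
Decompose π into cycles: lengths [5, 5, 5, 5, 5, 5, 5, 5, 5, 5, 5, 5, 5, 5, 1] (15 cycles, including the fixed point 0).
sign(π) = (−1)^{n − #cycles} = (−1)^{71−15} = (−1)^56 = +1.
(5|71)_J = +1 (Zolotarev's lemma cross-check).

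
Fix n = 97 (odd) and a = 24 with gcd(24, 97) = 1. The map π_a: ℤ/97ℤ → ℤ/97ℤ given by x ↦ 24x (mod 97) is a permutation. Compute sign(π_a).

+1

Orbit of 54 under x↦24x: [54, 35, 64, 81, 4, 96, 73]… (length divides ord_97(24)).
Cycle type of π: 24×4 + 1; total 5 cycles.
Σ(ℓ_i−1) = 97−5 = 92; sign = (−1)^92 = +1.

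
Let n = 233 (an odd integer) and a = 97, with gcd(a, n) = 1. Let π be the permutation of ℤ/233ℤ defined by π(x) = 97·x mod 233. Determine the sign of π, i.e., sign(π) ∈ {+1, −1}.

-1

Start at x=136: 136 → 144 → 221 → 1 → 97 → 89 → 12 → … (one orbit).
Cycle lengths of π_97 on ℤ/233ℤ: [8, 8, 8, 8, 8, 8, 8, 8, 8, 8, 8, 8, 8, 8, 8, 8, 8, 8, 8, 8, 8, 8, 8, 8, 8, 8, 8, 8, 8, 1]; 30 cycles in total.
n − c = 233 − 30 = 203; sign = (−1)^203 = -1.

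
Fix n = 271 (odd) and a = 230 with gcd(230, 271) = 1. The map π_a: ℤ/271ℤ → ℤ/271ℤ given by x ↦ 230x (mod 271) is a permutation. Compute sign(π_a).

-1

Start at x=224: 224 → 30 → 125 → 24 → 100 → 236 → 80 → … (one orbit).
Decompose π into cycles: lengths [90, 90, 90, 1] (4 cycles, including the fixed point 0).
271 − 4 = 267 transpositions; sign(π) = (−1)^267 = -1.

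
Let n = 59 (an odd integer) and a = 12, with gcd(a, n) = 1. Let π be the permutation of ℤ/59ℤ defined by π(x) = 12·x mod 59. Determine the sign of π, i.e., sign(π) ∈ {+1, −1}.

+1

Orbit of 36 under x↦12x: [36, 19, 51, 22, 28, 41, 20]… (length divides ord_59(12)).
Cycle type of π: 29×2 + 1; total 3 cycles.
With 3 cycles on 59 points, sign = (−1)^{59−3} = +1.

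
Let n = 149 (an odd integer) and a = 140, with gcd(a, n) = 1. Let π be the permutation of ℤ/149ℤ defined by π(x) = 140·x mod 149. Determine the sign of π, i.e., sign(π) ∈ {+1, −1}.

+1

Orbit of 127 under x↦140x: [127, 49, 6, 95, 39, 96, 30]… (length divides ord_149(140)).
Cycle lengths of π_140 on ℤ/149ℤ: [37, 37, 37, 37, 1]; 5 cycles in total.
Σ(ℓ_i−1) = 149−5 = 144; sign = (−1)^144 = +1.
(140|149)_J = +1 (Zolotarev's lemma cross-check).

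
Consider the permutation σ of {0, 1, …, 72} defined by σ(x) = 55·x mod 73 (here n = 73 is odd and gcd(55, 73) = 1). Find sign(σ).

+1

Orbit of 37 under x↦55x: [37, 64, 16, 4, 1, 55, 32]… (length divides ord_73(55)).
Cycle lengths of π_55 on ℤ/73ℤ: [9, 9, 9, 9, 9, 9, 9, 9, 1]; 9 cycles in total.
With 9 cycles on 73 points, sign = (−1)^{73−9} = +1.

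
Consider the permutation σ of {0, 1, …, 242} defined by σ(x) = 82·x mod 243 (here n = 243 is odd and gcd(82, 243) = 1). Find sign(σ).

Orbit of 82 under x↦82x: [82, 163, 1]… (length divides ord_243(82)).
π_82 has 135 disjoint cycles with lengths [3, 3, 3, 3, 3, 3, 3, 3, 3, 3, 3, 3, 3, 3, 3, 3, 3, 3, 3, 3, 3, 3, 3, 3, 3, 3, 3, 3, 3, 3, 3, 3, 3, 3, 3, 3, 3, 3, 3, 3, 3, 3, 3, 3, 3, 3, 3, 3, 3, 3, 3, 3, 3, 3, 1, 1, 1, 1, 1, 1, 1, 1, 1, 1, 1, 1, 1, 1, 1, 1, 1, 1, 1, 1, 1, 1, 1, 1, 1, 1, 1, 1, 1, 1, 1, 1, 1, 1, 1, 1, 1, 1, 1, 1, 1, 1, 1, 1, 1, 1, 1, 1, 1, 1, 1, 1, 1, 1, 1, 1, 1, 1, 1, 1, 1, 1, 1, 1, 1, 1, 1, 1, 1, 1, 1, 1, 1, 1, 1, 1, 1, 1, 1, 1, 1] on {0,…,242}.
Σ(ℓ_i−1) = 243−135 = 108; sign = (−1)^108 = +1.
Check: (82/243) = +1 by Zolotarev.

+1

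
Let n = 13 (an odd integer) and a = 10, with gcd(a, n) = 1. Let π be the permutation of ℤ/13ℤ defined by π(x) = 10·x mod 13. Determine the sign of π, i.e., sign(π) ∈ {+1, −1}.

+1

Start at x=9: 9 → 12 → 3 → 4 → 1 → 10 → 9 (one orbit).
Cycle lengths of π_10 on ℤ/13ℤ: [6, 6, 1]; 3 cycles in total.
With 3 cycles on 13 points, sign = (−1)^{13−3} = +1.
Check: (10/13) = +1 by Zolotarev.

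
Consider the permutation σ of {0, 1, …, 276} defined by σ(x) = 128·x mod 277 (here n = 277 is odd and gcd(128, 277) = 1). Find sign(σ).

-1

Trace 33: π^k(33) = [33, 69, 245, 59, 73, 203, 223] for k=0..6.
π_128 has 4 disjoint cycles with lengths [92, 92, 92, 1] on {0,…,276}.
sign(π) = (−1)^{n − #cycles} = (−1)^{277−4} = (−1)^273 = -1.
Zolotarev: (128|277) = -1, matching the cycle-count sign.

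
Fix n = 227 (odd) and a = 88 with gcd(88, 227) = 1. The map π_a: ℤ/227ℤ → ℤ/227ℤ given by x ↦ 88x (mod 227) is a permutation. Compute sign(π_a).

Trace 196: π^k(196) = [196, 223, 102, 123, 155, 20, 171] for k=0..6.
Cycle type of π: 226 + 1; total 2 cycles.
2 cycles on 227: each ℓ→(−1)^(ℓ−1), product (−1)^225 = -1.
Check: (88/227) = -1 by Zolotarev.

-1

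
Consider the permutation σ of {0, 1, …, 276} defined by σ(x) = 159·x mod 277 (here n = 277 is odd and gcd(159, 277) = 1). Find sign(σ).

Trace 41: π^k(41) = [41, 148, 264, 149, 146, 223, 1] for k=0..6.
Cycle lengths of π_159 on ℤ/277ℤ: [92, 92, 92, 1]; 4 cycles in total.
4 cycles on 277: each ℓ→(−1)^(ℓ−1), product (−1)^273 = -1.

-1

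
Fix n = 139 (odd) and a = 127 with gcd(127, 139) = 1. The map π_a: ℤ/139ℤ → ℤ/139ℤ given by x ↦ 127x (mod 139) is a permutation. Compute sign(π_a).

Start at x=55: 55 → 35 → 136 → 36 → 124 → 41 → 64 → … (one orbit).
The orbit structure of x ↦ 127x mod 139: 3 orbits of sizes [69, 69, 1].
139 − 3 = 136 transpositions; sign(π) = (−1)^136 = +1.

+1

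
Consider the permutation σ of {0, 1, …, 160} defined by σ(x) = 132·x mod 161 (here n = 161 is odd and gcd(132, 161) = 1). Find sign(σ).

+1

Start at x=1: 1 → 132 → 36 → 83 → 8 → 90 → 127 → … (one orbit).
The orbit structure of x ↦ 132x mod 161: 11 orbits of sizes [22, 22, 22, 22, 22, 22, 22, 2, 2, 2, 1].
161 − 11 = 150 transpositions; sign(π) = (−1)^150 = +1.
Zolotarev: (132|161) = +1, matching the cycle-count sign.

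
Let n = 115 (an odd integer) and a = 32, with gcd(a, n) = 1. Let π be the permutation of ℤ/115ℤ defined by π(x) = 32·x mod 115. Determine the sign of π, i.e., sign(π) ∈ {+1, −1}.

-1

Orbit of 96 under x↦32x: [96, 82, 94, 18, 1, 32, 104]… (length divides ord_115(32)).
Decompose π into cycles: lengths [44, 44, 11, 11, 4, 1] (6 cycles, including the fixed point 0).
n − c = 115 − 6 = 109; sign = (−1)^109 = -1.
(32|115)_J = -1 (Zolotarev's lemma cross-check).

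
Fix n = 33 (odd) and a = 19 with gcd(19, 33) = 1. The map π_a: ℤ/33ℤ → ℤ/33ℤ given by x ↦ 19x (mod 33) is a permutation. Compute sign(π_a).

Start at x=28: 28 → 4 → 10 → 25 → 13 → 16 → 7 → … (one orbit).
6 cycles of lengths [10, 10, 10, 1, 1, 1].
33 − 6 = 27 transpositions; sign(π) = (−1)^27 = -1.
Via Zolotarev, sign(π_{19}) = (19|33) = -1.

-1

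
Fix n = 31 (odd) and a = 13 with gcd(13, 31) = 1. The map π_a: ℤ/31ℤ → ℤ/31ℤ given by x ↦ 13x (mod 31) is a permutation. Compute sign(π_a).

-1

Start at x=21: 21 → 25 → 15 → 9 → 24 → 2 → 26 → … (one orbit).
The orbit structure of x ↦ 13x mod 31: 2 orbits of sizes [30, 1].
Σ(ℓ_i−1) = 31−2 = 29; sign = (−1)^29 = -1.
The Jacobi symbol (13|31) = -1 (Zolotarev) agrees.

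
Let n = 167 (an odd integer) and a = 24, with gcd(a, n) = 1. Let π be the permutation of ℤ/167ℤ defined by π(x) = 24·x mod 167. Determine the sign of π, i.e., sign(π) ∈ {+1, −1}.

Trace 93: π^k(93) = [93, 61, 128, 66, 81, 107, 63] for k=0..6.
Cycle lengths of π_24 on ℤ/167ℤ: [83, 83, 1]; 3 cycles in total.
With 3 cycles on 167 points, sign = (−1)^{167−3} = +1.
Check: (24/167) = +1 by Zolotarev.

+1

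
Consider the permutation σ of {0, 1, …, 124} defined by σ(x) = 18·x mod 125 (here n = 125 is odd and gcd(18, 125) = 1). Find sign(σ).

-1

Start at x=32: 32 → 76 → 118 → 124 → 107 → 51 → 43 → … (one orbit).
12 cycles of lengths [20, 20, 20, 20, 20, 4, 4, 4, 4, 4, 4, 1].
n − c = 125 − 12 = 113; sign = (−1)^113 = -1.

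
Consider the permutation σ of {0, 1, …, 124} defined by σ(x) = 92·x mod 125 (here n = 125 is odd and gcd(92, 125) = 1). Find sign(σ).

-1

Start at x=108: 108 → 61 → 112 → 54 → 93 → 56 → 27 → … (one orbit).
Cycle type of π: 100 + 20 + 4 + 1; total 4 cycles.
4 cycles on 125: each ℓ→(−1)^(ℓ−1), product (−1)^121 = -1.
(92|125)_J = -1 (Zolotarev's lemma cross-check).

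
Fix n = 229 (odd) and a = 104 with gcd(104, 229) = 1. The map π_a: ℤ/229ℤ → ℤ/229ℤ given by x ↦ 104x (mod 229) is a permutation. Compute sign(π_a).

Orbit of 225 under x↦104x: [225, 42, 17, 165, 214, 43, 121]… (length divides ord_229(104)).
Decompose π into cycles: lengths [19, 19, 19, 19, 19, 19, 19, 19, 19, 19, 19, 19, 1] (13 cycles, including the fixed point 0).
With 13 cycles on 229 points, sign = (−1)^{229−13} = +1.

+1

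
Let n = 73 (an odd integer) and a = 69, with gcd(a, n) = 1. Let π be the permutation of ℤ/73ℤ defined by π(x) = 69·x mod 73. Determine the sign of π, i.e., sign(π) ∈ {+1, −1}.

Start at x=71: 71 → 8 → 41 → 55 → 72 → 4 → 57 → … (one orbit).
Cycle lengths of π_69 on ℤ/73ℤ: [18, 18, 18, 18, 1]; 5 cycles in total.
n − c = 73 − 5 = 68; sign = (−1)^68 = +1.

+1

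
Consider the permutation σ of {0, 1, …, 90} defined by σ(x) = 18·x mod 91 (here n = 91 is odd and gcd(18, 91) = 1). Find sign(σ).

-1

Start at x=79: 79 → 57 → 25 → 86 → 1 → 18 → 51 → … (one orbit).
The orbit structure of x ↦ 18x mod 91: 12 orbits of sizes [12, 12, 12, 12, 12, 12, 4, 4, 4, 3, 3, 1].
With 12 cycles on 91 points, sign = (−1)^{91−12} = -1.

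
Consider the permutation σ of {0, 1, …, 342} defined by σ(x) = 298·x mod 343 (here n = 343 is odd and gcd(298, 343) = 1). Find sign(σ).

Orbit of 58 under x↦298x: [58, 134, 144, 37, 50, 151, 65]… (length divides ord_343(298)).
Decompose π into cycles: lengths [147, 147, 21, 21, 3, 3, 1] (7 cycles, including the fixed point 0).
Σ(ℓ_i−1) = 343−7 = 336; sign = (−1)^336 = +1.

+1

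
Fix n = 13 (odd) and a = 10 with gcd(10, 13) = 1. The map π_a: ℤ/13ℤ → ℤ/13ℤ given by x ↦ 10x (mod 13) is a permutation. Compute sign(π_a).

+1

Orbit of 3 under x↦10x: [3, 4, 1, 10, 9, 12]… (length divides ord_13(10)).
The orbit structure of x ↦ 10x mod 13: 3 orbits of sizes [6, 6, 1].
Σ(ℓ_i−1) = 13−3 = 10; sign = (−1)^10 = +1.
(10|13)_J = +1 (Zolotarev's lemma cross-check).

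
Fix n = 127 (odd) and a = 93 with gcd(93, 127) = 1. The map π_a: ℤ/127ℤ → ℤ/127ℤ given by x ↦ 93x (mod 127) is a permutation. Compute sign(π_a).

Trace 31: π^k(31) = [31, 89, 22, 14, 32, 55, 35] for k=0..6.
2 cycles of lengths [126, 1].
n − c = 127 − 2 = 125; sign = (−1)^125 = -1.

-1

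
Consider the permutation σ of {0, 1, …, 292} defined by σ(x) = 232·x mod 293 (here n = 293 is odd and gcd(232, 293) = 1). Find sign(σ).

Start at x=90: 90 → 77 → 284 → 256 → 206 → 33 → 38 → … (one orbit).
5 cycles of lengths [73, 73, 73, 73, 1].
293 − 5 = 288 transpositions; sign(π) = (−1)^288 = +1.

+1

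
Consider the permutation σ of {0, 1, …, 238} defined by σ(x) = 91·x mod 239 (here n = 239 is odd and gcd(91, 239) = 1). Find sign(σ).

+1

Orbit of 61 under x↦91x: [61, 54, 134, 5, 216, 58, 20]… (length divides ord_239(91)).
Cycle lengths of π_91 on ℤ/239ℤ: [119, 119, 1]; 3 cycles in total.
239 − 3 = 236 transpositions; sign(π) = (−1)^236 = +1.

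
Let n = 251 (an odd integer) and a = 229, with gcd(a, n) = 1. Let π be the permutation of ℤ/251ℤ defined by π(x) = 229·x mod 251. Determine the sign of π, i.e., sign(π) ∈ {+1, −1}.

-1

Orbit of 51 under x↦229x: [51, 133, 86, 116, 209, 171, 3]… (length divides ord_251(229)).
Cycle type of π: 250 + 1; total 2 cycles.
With 2 cycles on 251 points, sign = (−1)^{251−2} = -1.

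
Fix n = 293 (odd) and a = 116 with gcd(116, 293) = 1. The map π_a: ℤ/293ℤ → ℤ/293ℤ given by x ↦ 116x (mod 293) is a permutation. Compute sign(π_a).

-1

Trace 246: π^k(246) = [246, 115, 155, 107, 106, 283, 12] for k=0..6.
Cycle type of π: 292 + 1; total 2 cycles.
Σ(ℓ_i−1) = 293−2 = 291; sign = (−1)^291 = -1.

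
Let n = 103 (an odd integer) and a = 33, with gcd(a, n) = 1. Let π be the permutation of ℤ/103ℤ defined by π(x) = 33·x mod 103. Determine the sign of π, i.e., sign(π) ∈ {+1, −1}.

Start at x=60: 60 → 23 → 38 → 18 → 79 → 32 → 26 → … (one orbit).
Cycle type of π: 51×2 + 1; total 3 cycles.
Σ(ℓ_i−1) = 103−3 = 100; sign = (−1)^100 = +1.

+1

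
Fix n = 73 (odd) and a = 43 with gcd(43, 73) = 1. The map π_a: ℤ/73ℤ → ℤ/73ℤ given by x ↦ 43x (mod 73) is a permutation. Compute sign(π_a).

Trace 66: π^k(66) = [66, 64, 51, 3, 56, 72, 30] for k=0..6.
π_43 has 4 disjoint cycles with lengths [24, 24, 24, 1] on {0,…,72}.
sign(π) = (−1)^{n − #cycles} = (−1)^{73−4} = (−1)^69 = -1.

-1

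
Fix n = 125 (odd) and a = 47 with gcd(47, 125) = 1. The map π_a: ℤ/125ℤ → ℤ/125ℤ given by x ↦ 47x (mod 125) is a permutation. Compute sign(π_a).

Start at x=54: 54 → 38 → 36 → 67 → 24 → 3 → 16 → … (one orbit).
The orbit structure of x ↦ 47x mod 125: 4 orbits of sizes [100, 20, 4, 1].
125 − 4 = 121 transpositions; sign(π) = (−1)^121 = -1.

-1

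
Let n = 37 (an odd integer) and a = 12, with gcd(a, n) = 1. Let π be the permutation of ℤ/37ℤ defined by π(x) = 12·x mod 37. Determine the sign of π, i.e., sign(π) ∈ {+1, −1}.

Orbit of 7 under x↦12x: [7, 10, 9, 34, 1, 12, 33]… (length divides ord_37(12)).
5 cycles of lengths [9, 9, 9, 9, 1].
Σ(ℓ_i−1) = 37−5 = 32; sign = (−1)^32 = +1.
The Jacobi symbol (12|37) = +1 (Zolotarev) agrees.

+1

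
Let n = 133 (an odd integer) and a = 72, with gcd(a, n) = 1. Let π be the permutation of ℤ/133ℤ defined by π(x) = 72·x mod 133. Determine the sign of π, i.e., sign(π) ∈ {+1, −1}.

-1

Orbit of 8 under x↦72x: [8, 44, 109, 1, 72, 130, 50]… (length divides ord_133(72)).
Cycle type of π: 18×7 + 3×2 + 1; total 10 cycles.
n − c = 133 − 10 = 123; sign = (−1)^123 = -1.
Zolotarev: (72|133) = -1, matching the cycle-count sign.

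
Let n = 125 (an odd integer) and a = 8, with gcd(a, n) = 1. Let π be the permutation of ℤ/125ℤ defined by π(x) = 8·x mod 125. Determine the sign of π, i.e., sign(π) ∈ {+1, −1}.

Start at x=97: 97 → 26 → 83 → 39 → 62 → 121 → 93 → … (one orbit).
Cycle type of π: 100 + 20 + 4 + 1; total 4 cycles.
sign(π) = (−1)^{n − #cycles} = (−1)^{125−4} = (−1)^121 = -1.
Check: (8/125) = -1 by Zolotarev.

-1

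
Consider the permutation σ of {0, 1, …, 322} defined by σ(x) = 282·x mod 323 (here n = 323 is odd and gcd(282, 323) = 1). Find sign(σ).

-1

Start at x=283: 283 → 25 → 267 → 35 → 180 → 49 → 252 → … (one orbit).
Cycle lengths of π_282 on ℤ/323ℤ: [144, 144, 16, 9, 9, 1]; 6 cycles in total.
With 6 cycles on 323 points, sign = (−1)^{323−6} = -1.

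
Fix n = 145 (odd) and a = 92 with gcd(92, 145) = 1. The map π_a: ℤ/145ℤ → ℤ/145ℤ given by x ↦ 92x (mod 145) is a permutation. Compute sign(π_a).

Start at x=139: 139 → 28 → 111 → 62 → 49 → 13 → 36 → … (one orbit).
8 cycles of lengths [28, 28, 28, 28, 14, 14, 4, 1].
With 8 cycles on 145 points, sign = (−1)^{145−8} = -1.
Check: (92/145) = -1 by Zolotarev.

-1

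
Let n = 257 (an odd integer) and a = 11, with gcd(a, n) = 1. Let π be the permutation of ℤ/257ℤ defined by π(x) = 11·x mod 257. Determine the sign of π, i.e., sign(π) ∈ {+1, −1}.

+1

Trace 225: π^k(225) = [225, 162, 240, 70, 256, 246, 136] for k=0..6.
Decompose π into cycles: lengths [64, 64, 64, 64, 1] (5 cycles, including the fixed point 0).
257 − 5 = 252 transpositions; sign(π) = (−1)^252 = +1.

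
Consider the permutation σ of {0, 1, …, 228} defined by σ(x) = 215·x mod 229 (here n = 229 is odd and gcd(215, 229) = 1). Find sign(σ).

Start at x=16: 16 → 5 → 159 → 64 → 20 → 178 → 27 → … (one orbit).
π_215 has 3 disjoint cycles with lengths [114, 114, 1] on {0,…,228}.
Σ(ℓ_i−1) = 229−3 = 226; sign = (−1)^226 = +1.
Check: (215/229) = +1 by Zolotarev.

+1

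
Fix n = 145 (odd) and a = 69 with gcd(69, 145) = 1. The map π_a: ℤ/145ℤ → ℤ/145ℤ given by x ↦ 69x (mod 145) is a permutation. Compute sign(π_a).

-1

Start at x=81: 81 → 79 → 86 → 134 → 111 → 119 → 91 → … (one orbit).
Cycle type of π: 28×5 + 2×2 + 1; total 8 cycles.
Σ(ℓ_i−1) = 145−8 = 137; sign = (−1)^137 = -1.
Zolotarev: (69|145) = -1, matching the cycle-count sign.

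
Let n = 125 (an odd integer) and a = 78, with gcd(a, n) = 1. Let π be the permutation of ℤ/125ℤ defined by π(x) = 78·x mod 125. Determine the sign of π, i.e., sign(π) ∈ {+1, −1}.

-1

Orbit of 13 under x↦78x: [13, 14, 92, 51, 103, 34, 27]… (length divides ord_125(78)).
Cycle type of π: 100 + 20 + 4 + 1; total 4 cycles.
sign(π) = (−1)^{n − #cycles} = (−1)^{125−4} = (−1)^121 = -1.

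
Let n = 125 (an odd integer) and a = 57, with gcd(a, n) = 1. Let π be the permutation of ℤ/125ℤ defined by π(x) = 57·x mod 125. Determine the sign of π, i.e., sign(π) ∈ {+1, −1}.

Trace 68: π^k(68) = [68, 1, 57, 124] for k=0..3.
32 cycles of lengths [4, 4, 4, 4, 4, 4, 4, 4, 4, 4, 4, 4, 4, 4, 4, 4, 4, 4, 4, 4, 4, 4, 4, 4, 4, 4, 4, 4, 4, 4, 4, 1].
125 − 32 = 93 transpositions; sign(π) = (−1)^93 = -1.
(57|125)_J = -1 (Zolotarev's lemma cross-check).

-1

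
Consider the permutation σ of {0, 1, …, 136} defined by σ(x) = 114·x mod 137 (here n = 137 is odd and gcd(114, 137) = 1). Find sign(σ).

-1

Orbit of 90 under x↦114x: [90, 122, 71, 11, 21, 65, 12]… (length divides ord_137(114)).
π_114 has 2 disjoint cycles with lengths [136, 1] on {0,…,136}.
2 cycles on 137: each ℓ→(−1)^(ℓ−1), product (−1)^135 = -1.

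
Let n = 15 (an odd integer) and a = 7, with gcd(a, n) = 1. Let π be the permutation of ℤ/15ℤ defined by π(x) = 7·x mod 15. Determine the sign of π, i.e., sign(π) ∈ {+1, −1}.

-1

Trace 7: π^k(7) = [7, 4, 13, 1] for k=0..3.
6 cycles of lengths [4, 4, 4, 1, 1, 1].
6 cycles on 15: each ℓ→(−1)^(ℓ−1), product (−1)^9 = -1.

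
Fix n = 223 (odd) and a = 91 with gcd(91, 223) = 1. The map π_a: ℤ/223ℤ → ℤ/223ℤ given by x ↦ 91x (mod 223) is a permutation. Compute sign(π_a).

Orbit of 14 under x↦91x: [14, 159, 197, 87, 112, 157, 15]… (length divides ord_223(91)).
The orbit structure of x ↦ 91x mod 223: 4 orbits of sizes [74, 74, 74, 1].
Σ(ℓ_i−1) = 223−4 = 219; sign = (−1)^219 = -1.
The Jacobi symbol (91|223) = -1 (Zolotarev) agrees.

-1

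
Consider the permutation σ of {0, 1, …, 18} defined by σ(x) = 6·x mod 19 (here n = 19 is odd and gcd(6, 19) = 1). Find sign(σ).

+1

Orbit of 4 under x↦6x: [4, 5, 11, 9, 16, 1, 6]… (length divides ord_19(6)).
π_6 has 3 disjoint cycles with lengths [9, 9, 1] on {0,…,18}.
With 3 cycles on 19 points, sign = (−1)^{19−3} = +1.
The Jacobi symbol (6|19) = +1 (Zolotarev) agrees.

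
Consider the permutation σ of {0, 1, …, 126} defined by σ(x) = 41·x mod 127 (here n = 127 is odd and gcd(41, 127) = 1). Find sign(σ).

Orbit of 52 under x↦41x: [52, 100, 36, 79, 64, 84, 15]… (length divides ord_127(41)).
The orbit structure of x ↦ 41x mod 127: 3 orbits of sizes [63, 63, 1].
3 cycles on 127: each ℓ→(−1)^(ℓ−1), product (−1)^124 = +1.
Zolotarev: (41|127) = +1, matching the cycle-count sign.

+1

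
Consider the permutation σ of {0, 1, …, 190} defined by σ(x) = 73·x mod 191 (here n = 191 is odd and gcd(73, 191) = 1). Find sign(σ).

Orbit of 190 under x↦73x: [190, 118, 19, 50, 21, 5, 174]… (length divides ord_191(73)).
2 cycles of lengths [190, 1].
With 2 cycles on 191 points, sign = (−1)^{191−2} = -1.

-1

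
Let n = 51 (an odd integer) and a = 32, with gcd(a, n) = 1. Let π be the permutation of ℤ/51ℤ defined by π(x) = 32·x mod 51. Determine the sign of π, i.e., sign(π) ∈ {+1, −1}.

-1

Start at x=4: 4 → 26 → 16 → 2 → 13 → 8 → 1 → … (one orbit).
The orbit structure of x ↦ 32x mod 51: 8 orbits of sizes [8, 8, 8, 8, 8, 8, 2, 1].
Σ(ℓ_i−1) = 51−8 = 43; sign = (−1)^43 = -1.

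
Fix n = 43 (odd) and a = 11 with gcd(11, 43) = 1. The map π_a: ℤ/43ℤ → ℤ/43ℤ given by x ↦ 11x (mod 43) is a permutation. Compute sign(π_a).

Trace 16: π^k(16) = [16, 4, 1, 11, 35, 41, 21] for k=0..6.
π_11 has 7 disjoint cycles with lengths [7, 7, 7, 7, 7, 7, 1] on {0,…,42}.
Σ(ℓ_i−1) = 43−7 = 36; sign = (−1)^36 = +1.

+1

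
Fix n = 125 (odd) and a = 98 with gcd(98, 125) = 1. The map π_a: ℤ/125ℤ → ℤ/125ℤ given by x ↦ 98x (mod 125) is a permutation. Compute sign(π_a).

-1

Orbit of 31 under x↦98x: [31, 38, 99, 77, 46, 8, 34]… (length divides ord_125(98)).
The orbit structure of x ↦ 98x mod 125: 4 orbits of sizes [100, 20, 4, 1].
sign(π) = (−1)^{n − #cycles} = (−1)^{125−4} = (−1)^121 = -1.
Check: (98/125) = -1 by Zolotarev.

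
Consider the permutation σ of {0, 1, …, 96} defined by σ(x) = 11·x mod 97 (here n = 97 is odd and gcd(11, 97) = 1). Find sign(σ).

Trace 18: π^k(18) = [18, 4, 44, 96, 86, 73, 27] for k=0..6.
3 cycles of lengths [48, 48, 1].
97 − 3 = 94 transpositions; sign(π) = (−1)^94 = +1.

+1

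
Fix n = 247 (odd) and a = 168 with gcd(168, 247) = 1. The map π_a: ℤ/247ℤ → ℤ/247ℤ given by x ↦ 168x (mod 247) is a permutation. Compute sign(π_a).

+1

Trace 92: π^k(92) = [92, 142, 144, 233, 118, 64, 131] for k=0..6.
21 cycles of lengths [18, 18, 18, 18, 18, 18, 18, 18, 18, 18, 18, 18, 9, 9, 2, 2, 2, 2, 2, 2, 1].
Σ(ℓ_i−1) = 247−21 = 226; sign = (−1)^226 = +1.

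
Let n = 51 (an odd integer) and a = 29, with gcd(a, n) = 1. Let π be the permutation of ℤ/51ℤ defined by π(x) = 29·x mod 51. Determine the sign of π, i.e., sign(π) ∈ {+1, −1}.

+1

Orbit of 43 under x↦29x: [43, 23, 4, 14, 49, 44, 1]… (length divides ord_51(29)).
Cycle type of π: 16×3 + 2 + 1; total 5 cycles.
Σ(ℓ_i−1) = 51−5 = 46; sign = (−1)^46 = +1.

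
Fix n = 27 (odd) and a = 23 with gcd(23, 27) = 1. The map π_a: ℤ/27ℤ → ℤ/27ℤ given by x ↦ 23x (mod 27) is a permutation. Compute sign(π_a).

Orbit of 17 under x↦23x: [17, 13, 2, 19, 5, 7, 26]… (length divides ord_27(23)).
The orbit structure of x ↦ 23x mod 27: 4 orbits of sizes [18, 6, 2, 1].
sign(π) = (−1)^{n − #cycles} = (−1)^{27−4} = (−1)^23 = -1.
Zolotarev: (23|27) = -1, matching the cycle-count sign.

-1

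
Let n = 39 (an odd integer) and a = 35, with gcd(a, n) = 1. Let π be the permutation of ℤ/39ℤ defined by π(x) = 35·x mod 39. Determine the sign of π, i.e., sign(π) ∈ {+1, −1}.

Start at x=14: 14 → 22 → 29 → 1 → 35 → 16 → 14 (one orbit).
Decompose π into cycles: lengths [6, 6, 6, 6, 3, 3, 3, 3, 2, 1] (10 cycles, including the fixed point 0).
39 − 10 = 29 transpositions; sign(π) = (−1)^29 = -1.
(35|39)_J = -1 (Zolotarev's lemma cross-check).

-1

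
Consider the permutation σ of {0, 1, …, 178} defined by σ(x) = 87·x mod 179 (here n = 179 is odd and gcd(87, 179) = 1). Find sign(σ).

Start at x=171: 171 → 20 → 129 → 125 → 135 → 110 → 83 → … (one orbit).
π_87 has 3 disjoint cycles with lengths [89, 89, 1] on {0,…,178}.
3 cycles on 179: each ℓ→(−1)^(ℓ−1), product (−1)^176 = +1.

+1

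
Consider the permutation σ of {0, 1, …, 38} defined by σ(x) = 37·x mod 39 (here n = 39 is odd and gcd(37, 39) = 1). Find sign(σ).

Orbit of 34 under x↦37x: [34, 10, 19, 1, 37, 4, 31]… (length divides ord_39(37)).
π_37 has 6 disjoint cycles with lengths [12, 12, 12, 1, 1, 1] on {0,…,38}.
With 6 cycles on 39 points, sign = (−1)^{39−6} = -1.
(37|39)_J = -1 (Zolotarev's lemma cross-check).

-1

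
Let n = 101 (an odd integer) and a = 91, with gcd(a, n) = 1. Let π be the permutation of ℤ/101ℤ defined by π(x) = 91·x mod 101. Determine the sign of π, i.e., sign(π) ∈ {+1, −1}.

Orbit of 10 under x↦91x: [10, 1, 91, 100]… (length divides ord_101(91)).
π_91 has 26 disjoint cycles with lengths [4, 4, 4, 4, 4, 4, 4, 4, 4, 4, 4, 4, 4, 4, 4, 4, 4, 4, 4, 4, 4, 4, 4, 4, 4, 1] on {0,…,100}.
sign(π) = (−1)^{n − #cycles} = (−1)^{101−26} = (−1)^75 = -1.
Check: (91/101) = -1 by Zolotarev.

-1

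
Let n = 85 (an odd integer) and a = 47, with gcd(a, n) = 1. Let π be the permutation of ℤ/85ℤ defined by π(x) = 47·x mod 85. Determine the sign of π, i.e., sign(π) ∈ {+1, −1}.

Orbit of 38 under x↦47x: [38, 1, 47, 84]… (length divides ord_85(47)).
π_47 has 22 disjoint cycles with lengths [4, 4, 4, 4, 4, 4, 4, 4, 4, 4, 4, 4, 4, 4, 4, 4, 4, 4, 4, 4, 4, 1] on {0,…,84}.
sign(π) = (−1)^{n − #cycles} = (−1)^{85−22} = (−1)^63 = -1.

-1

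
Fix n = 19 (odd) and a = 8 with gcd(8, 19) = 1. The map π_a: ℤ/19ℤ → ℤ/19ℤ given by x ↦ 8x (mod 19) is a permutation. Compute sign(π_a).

-1

Orbit of 8 under x↦8x: [8, 7, 18, 11, 12, 1]… (length divides ord_19(8)).
Decompose π into cycles: lengths [6, 6, 6, 1] (4 cycles, including the fixed point 0).
Σ(ℓ_i−1) = 19−4 = 15; sign = (−1)^15 = -1.
Zolotarev: (8|19) = -1, matching the cycle-count sign.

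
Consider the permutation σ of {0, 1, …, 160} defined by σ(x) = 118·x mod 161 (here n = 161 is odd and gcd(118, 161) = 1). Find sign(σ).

-1

Start at x=29: 29 → 41 → 8 → 139 → 141 → 55 → 50 → … (one orbit).
Cycle type of π: 22×6 + 11×2 + 2×3 + 1; total 12 cycles.
sign(π) = (−1)^{n − #cycles} = (−1)^{161−12} = (−1)^149 = -1.
Check: (118/161) = -1 by Zolotarev.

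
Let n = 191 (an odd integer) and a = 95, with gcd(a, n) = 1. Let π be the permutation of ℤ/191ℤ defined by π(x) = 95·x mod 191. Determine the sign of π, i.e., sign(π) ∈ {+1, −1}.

-1

Trace 91: π^k(91) = [91, 50, 166, 108, 137, 27, 82] for k=0..6.
Cycle type of π: 190 + 1; total 2 cycles.
sign(π) = (−1)^{n − #cycles} = (−1)^{191−2} = (−1)^189 = -1.
(95|191)_J = -1 (Zolotarev's lemma cross-check).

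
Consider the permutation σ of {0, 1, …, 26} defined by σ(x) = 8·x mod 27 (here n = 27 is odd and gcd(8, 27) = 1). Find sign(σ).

Start at x=10: 10 → 26 → 19 → 17 → 1 → 8 → 10 (one orbit).
8 cycles of lengths [6, 6, 6, 2, 2, 2, 2, 1].
27 − 8 = 19 transpositions; sign(π) = (−1)^19 = -1.
Check: (8/27) = -1 by Zolotarev.

-1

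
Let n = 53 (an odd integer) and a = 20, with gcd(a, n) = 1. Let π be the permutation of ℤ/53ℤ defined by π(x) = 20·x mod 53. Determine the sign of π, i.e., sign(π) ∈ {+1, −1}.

Start at x=16: 16 → 2 → 40 → 5 → 47 → 39 → 38 → … (one orbit).
Cycle type of π: 52 + 1; total 2 cycles.
Σ(ℓ_i−1) = 53−2 = 51; sign = (−1)^51 = -1.
Zolotarev: (20|53) = -1, matching the cycle-count sign.

-1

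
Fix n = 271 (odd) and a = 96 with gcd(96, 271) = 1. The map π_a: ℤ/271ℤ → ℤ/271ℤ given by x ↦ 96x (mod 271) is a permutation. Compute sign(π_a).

-1

Orbit of 117 under x↦96x: [117, 121, 234, 242, 197, 213, 123]… (length divides ord_271(96)).
The orbit structure of x ↦ 96x mod 271: 2 orbits of sizes [270, 1].
n − c = 271 − 2 = 269; sign = (−1)^269 = -1.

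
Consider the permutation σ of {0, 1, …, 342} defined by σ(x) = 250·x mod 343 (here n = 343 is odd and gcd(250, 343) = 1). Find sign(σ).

Orbit of 138 under x↦250x: [138, 200, 265, 51, 59, 1, 250]… (length divides ord_343(250)).
4 cycles of lengths [294, 42, 6, 1].
n − c = 343 − 4 = 339; sign = (−1)^339 = -1.
The Jacobi symbol (250|343) = -1 (Zolotarev) agrees.

-1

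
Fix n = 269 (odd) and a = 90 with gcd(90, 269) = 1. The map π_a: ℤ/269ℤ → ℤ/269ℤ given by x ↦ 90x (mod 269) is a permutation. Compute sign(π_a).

-1

Start at x=1: 1 → 90 → 30 → 10 → 93 → 31 → 100 → … (one orbit).
2 cycles of lengths [268, 1].
Σ(ℓ_i−1) = 269−2 = 267; sign = (−1)^267 = -1.
Zolotarev: (90|269) = -1, matching the cycle-count sign.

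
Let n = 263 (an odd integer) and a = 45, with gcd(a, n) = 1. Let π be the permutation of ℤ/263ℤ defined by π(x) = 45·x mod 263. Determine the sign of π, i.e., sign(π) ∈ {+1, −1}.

Trace 14: π^k(14) = [14, 104, 209, 200, 58, 243, 152] for k=0..6.
Decompose π into cycles: lengths [262, 1] (2 cycles, including the fixed point 0).
With 2 cycles on 263 points, sign = (−1)^{263−2} = -1.
Zolotarev: (45|263) = -1, matching the cycle-count sign.

-1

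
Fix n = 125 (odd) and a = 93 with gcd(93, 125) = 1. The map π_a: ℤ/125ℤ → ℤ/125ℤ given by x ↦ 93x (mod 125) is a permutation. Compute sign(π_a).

-1

Trace 51: π^k(51) = [51, 118, 99, 82, 1, 93, 24] for k=0..6.
The orbit structure of x ↦ 93x mod 125: 12 orbits of sizes [20, 20, 20, 20, 20, 4, 4, 4, 4, 4, 4, 1].
n − c = 125 − 12 = 113; sign = (−1)^113 = -1.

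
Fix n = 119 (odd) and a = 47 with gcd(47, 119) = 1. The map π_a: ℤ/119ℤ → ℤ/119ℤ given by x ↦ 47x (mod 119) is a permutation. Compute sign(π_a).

-1

Orbit of 50 under x↦47x: [50, 89, 18, 13, 16, 38, 1]… (length divides ord_119(47)).
π_47 has 14 disjoint cycles with lengths [12, 12, 12, 12, 12, 12, 12, 12, 6, 4, 4, 4, 4, 1] on {0,…,118}.
119 − 14 = 105 transpositions; sign(π) = (−1)^105 = -1.
Zolotarev: (47|119) = -1, matching the cycle-count sign.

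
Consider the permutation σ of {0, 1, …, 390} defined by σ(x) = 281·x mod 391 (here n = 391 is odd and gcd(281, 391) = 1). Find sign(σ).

Start at x=307: 307 → 247 → 200 → 287 → 101 → 229 → 225 → … (one orbit).
π_281 has 8 disjoint cycles with lengths [88, 88, 88, 88, 22, 8, 8, 1] on {0,…,390}.
391 − 8 = 383 transpositions; sign(π) = (−1)^383 = -1.
Zolotarev: (281|391) = -1, matching the cycle-count sign.

-1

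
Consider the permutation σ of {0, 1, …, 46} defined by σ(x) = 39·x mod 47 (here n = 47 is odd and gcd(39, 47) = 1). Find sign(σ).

-1

Start at x=29: 29 → 3 → 23 → 4 → 15 → 21 → 20 → … (one orbit).
π_39 has 2 disjoint cycles with lengths [46, 1] on {0,…,46}.
sign(π) = (−1)^{n − #cycles} = (−1)^{47−2} = (−1)^45 = -1.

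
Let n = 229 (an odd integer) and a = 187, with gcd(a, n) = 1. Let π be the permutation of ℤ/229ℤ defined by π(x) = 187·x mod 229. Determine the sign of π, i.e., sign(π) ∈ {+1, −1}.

Trace 53: π^k(53) = [53, 64, 60, 228, 42, 68, 121] for k=0..6.
7 cycles of lengths [38, 38, 38, 38, 38, 38, 1].
sign(π) = (−1)^{n − #cycles} = (−1)^{229−7} = (−1)^222 = +1.
Check: (187/229) = +1 by Zolotarev.

+1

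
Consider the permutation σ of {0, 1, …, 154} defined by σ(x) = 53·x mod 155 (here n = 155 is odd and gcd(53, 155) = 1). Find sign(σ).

Trace 76: π^k(76) = [76, 153, 49, 117, 1, 53, 19] for k=0..6.
π_53 has 5 disjoint cycles with lengths [60, 60, 30, 4, 1] on {0,…,154}.
sign(π) = (−1)^{n − #cycles} = (−1)^{155−5} = (−1)^150 = +1.

+1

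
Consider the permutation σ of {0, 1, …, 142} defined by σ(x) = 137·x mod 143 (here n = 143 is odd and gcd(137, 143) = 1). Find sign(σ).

Start at x=108: 108 → 67 → 27 → 124 → 114 → 31 → 100 → … (one orbit).
Cycle type of π: 60×2 + 12 + 5×2 + 1; total 6 cycles.
6 cycles on 143: each ℓ→(−1)^(ℓ−1), product (−1)^137 = -1.
(137|143)_J = -1 (Zolotarev's lemma cross-check).

-1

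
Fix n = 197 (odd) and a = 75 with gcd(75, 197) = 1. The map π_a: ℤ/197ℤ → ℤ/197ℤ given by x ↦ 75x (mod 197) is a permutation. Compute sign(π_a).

-1

Trace 4: π^k(4) = [4, 103, 42, 195, 47, 176, 1] for k=0..6.
Cycle type of π: 196 + 1; total 2 cycles.
Σ(ℓ_i−1) = 197−2 = 195; sign = (−1)^195 = -1.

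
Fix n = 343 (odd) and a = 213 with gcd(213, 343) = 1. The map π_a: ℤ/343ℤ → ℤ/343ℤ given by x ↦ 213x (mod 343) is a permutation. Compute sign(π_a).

Start at x=1: 1 → 213 → 93 → 258 → 74 → 327 → 22 → … (one orbit).
4 cycles of lengths [294, 42, 6, 1].
With 4 cycles on 343 points, sign = (−1)^{343−4} = -1.

-1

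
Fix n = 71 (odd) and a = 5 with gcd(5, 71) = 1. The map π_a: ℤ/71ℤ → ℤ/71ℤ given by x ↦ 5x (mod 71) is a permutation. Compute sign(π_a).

+1

Start at x=5: 5 → 25 → 54 → 57 → 1 → 5 (one orbit).
Cycle lengths of π_5 on ℤ/71ℤ: [5, 5, 5, 5, 5, 5, 5, 5, 5, 5, 5, 5, 5, 5, 1]; 15 cycles in total.
15 cycles on 71: each ℓ→(−1)^(ℓ−1), product (−1)^56 = +1.
(5|71)_J = +1 (Zolotarev's lemma cross-check).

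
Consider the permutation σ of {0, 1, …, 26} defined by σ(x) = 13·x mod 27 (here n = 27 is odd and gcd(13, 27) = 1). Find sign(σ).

+1

Orbit of 7 under x↦13x: [7, 10, 22, 16, 19, 4, 25]… (length divides ord_27(13)).
π_13 has 7 disjoint cycles with lengths [9, 9, 3, 3, 1, 1, 1] on {0,…,26}.
n − c = 27 − 7 = 20; sign = (−1)^20 = +1.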